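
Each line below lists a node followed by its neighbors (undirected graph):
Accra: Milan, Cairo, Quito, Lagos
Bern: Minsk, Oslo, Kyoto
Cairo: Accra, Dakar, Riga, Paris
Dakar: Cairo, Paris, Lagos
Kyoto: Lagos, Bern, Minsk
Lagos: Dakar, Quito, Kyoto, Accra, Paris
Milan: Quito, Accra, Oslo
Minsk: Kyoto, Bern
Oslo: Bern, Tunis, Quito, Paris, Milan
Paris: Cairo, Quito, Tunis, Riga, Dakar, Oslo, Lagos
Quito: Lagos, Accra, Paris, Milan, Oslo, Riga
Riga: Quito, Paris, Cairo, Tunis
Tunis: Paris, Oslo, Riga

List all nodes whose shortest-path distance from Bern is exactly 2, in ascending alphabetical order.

Lagos, Milan, Paris, Quito, Tunis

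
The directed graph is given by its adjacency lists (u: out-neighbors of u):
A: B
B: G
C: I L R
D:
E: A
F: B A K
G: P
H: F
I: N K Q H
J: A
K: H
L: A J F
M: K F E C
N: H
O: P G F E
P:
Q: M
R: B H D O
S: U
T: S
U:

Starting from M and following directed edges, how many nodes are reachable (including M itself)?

BFS from M visits: M, C, E, F, K, I, L, R, A, B, H, N, Q, J, D, O, G, P
Reachable nodes: 18 of 21 total.

18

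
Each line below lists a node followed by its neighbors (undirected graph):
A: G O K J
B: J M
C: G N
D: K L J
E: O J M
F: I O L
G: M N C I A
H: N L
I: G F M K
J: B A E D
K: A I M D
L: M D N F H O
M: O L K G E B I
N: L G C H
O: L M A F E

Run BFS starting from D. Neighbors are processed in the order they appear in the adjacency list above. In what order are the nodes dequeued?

D → K → L → J → A → I → M → N → F → H → O → B → E → G → C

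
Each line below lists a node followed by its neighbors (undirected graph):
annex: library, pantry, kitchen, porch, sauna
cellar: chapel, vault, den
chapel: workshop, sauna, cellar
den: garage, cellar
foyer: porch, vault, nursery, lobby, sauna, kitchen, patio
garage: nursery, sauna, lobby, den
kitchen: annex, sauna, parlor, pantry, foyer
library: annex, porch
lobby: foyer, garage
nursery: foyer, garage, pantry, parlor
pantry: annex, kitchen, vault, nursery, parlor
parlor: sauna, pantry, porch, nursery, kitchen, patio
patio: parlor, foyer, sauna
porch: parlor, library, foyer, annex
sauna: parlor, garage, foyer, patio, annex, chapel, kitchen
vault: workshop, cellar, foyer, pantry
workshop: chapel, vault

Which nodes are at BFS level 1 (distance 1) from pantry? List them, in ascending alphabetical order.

Level 0: pantry
Level 1: annex, kitchen, nursery, parlor, vault
Level 2: cellar, foyer, garage, library, patio, porch, sauna, workshop
Level 3: chapel, den, lobby

annex, kitchen, nursery, parlor, vault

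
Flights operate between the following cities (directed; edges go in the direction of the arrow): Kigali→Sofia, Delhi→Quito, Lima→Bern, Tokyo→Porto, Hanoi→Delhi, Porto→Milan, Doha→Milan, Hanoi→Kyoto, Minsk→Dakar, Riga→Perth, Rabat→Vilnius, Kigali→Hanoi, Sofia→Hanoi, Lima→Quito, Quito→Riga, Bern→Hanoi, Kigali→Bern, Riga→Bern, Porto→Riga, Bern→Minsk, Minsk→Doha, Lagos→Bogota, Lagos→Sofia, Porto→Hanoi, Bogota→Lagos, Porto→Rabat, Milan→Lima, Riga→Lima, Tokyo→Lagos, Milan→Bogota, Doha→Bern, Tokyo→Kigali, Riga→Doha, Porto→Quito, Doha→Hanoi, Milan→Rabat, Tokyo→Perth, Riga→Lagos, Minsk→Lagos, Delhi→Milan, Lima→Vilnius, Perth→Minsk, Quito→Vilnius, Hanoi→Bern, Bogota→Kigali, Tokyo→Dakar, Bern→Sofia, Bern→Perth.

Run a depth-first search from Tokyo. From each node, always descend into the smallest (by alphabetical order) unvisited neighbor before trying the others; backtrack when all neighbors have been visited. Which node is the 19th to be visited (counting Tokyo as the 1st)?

Kyoto

Visit Tokyo
Tokyo → Dakar
Tokyo → Kigali
Kigali → Bern
Bern → Hanoi
Hanoi → Delhi
Delhi → Milan
Milan → Bogota
Bogota → Lagos
Lagos → Sofia
Milan → Lima
Lima → Quito
Quito → Riga
Riga → Doha
Riga → Perth
Perth → Minsk
Quito → Vilnius
Milan → Rabat
Hanoi → Kyoto
Tokyo → Porto

Visit order: Tokyo, Dakar, Kigali, Bern, Hanoi, Delhi, Milan, Bogota, Lagos, Sofia, Lima, Quito, Riga, Doha, Perth, Minsk, Vilnius, Rabat, Kyoto, Porto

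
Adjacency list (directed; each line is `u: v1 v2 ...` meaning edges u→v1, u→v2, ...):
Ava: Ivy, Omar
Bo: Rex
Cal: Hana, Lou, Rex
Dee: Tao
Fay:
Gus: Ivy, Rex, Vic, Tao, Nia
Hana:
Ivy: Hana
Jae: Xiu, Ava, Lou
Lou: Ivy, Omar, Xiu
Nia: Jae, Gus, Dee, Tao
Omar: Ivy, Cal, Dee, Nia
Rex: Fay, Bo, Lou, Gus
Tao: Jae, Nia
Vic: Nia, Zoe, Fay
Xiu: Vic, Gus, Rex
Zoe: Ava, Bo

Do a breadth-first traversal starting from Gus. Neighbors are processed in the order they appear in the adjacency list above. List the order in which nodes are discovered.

Visit Gus; enqueue Ivy, Rex, Vic, Tao, Nia → queue [Ivy, Rex, Vic, Tao, Nia]
Visit Ivy; enqueue Hana → queue [Rex, Vic, Tao, Nia, Hana]
Visit Rex; enqueue Fay, Bo, Lou → queue [Vic, Tao, Nia, Hana, Fay, Bo, Lou]
Visit Vic; enqueue Zoe → queue [Tao, Nia, Hana, Fay, Bo, Lou, Zoe]
Visit Tao; enqueue Jae → queue [Nia, Hana, Fay, Bo, Lou, Zoe, Jae]
Visit Nia; enqueue Dee → queue [Hana, Fay, Bo, Lou, Zoe, Jae, Dee]
Visit Hana → queue [Fay, Bo, Lou, Zoe, Jae, Dee]
Visit Fay → queue [Bo, Lou, Zoe, Jae, Dee]
Visit Bo → queue [Lou, Zoe, Jae, Dee]
Visit Lou; enqueue Omar, Xiu → queue [Zoe, Jae, Dee, Omar, Xiu]
Visit Zoe; enqueue Ava → queue [Jae, Dee, Omar, Xiu, Ava]
Visit Jae → queue [Dee, Omar, Xiu, Ava]
Visit Dee → queue [Omar, Xiu, Ava]
Visit Omar; enqueue Cal → queue [Xiu, Ava, Cal]
Visit Xiu → queue [Ava, Cal]
Visit Ava → queue [Cal]
Visit Cal → queue []

Gus Ivy Rex Vic Tao Nia Hana Fay Bo Lou Zoe Jae Dee Omar Xiu Ava Cal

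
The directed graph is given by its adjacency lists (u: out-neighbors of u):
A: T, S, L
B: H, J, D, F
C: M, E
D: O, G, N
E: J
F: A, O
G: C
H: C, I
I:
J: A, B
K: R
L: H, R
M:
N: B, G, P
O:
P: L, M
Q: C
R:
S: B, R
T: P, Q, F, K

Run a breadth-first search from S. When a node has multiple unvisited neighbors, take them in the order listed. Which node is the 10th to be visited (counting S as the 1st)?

A

Visit S; enqueue B, R → queue [B, R]
Visit B; enqueue H, J, D, F → queue [R, H, J, D, F]
Visit R → queue [H, J, D, F]
Visit H; enqueue C, I → queue [J, D, F, C, I]
Visit J; enqueue A → queue [D, F, C, I, A]
Visit D; enqueue O, G, N → queue [F, C, I, A, O, G, N]
Visit F → queue [C, I, A, O, G, N]
Visit C; enqueue M, E → queue [I, A, O, G, N, M, E]
Visit I → queue [A, O, G, N, M, E]
Visit A; enqueue T, L → queue [O, G, N, M, E, T, L]
Visit O → queue [G, N, M, E, T, L]
Visit G → queue [N, M, E, T, L]
Visit N; enqueue P → queue [M, E, T, L, P]
Visit M → queue [E, T, L, P]
Visit E → queue [T, L, P]
Visit T; enqueue Q, K → queue [L, P, Q, K]
Visit L → queue [P, Q, K]
Visit P → queue [Q, K]
Visit Q → queue [K]
Visit K → queue []

Visit order: S, B, R, H, J, D, F, C, I, A, O, G, N, M, E, T, L, P, Q, K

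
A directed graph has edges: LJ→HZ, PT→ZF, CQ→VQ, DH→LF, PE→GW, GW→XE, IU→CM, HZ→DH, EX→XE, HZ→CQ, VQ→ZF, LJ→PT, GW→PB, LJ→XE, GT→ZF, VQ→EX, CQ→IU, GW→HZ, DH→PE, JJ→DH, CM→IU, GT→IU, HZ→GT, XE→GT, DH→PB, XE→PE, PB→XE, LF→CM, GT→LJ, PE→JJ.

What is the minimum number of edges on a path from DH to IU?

Level 0: DH
Level 1: LF, PB, PE
Level 2: CM, GW, JJ, XE
Level 3: GT, HZ, IU
Level 4: CQ, LJ, ZF
Level 5: PT, VQ
Level 6: EX
IU first appears at level 3.

3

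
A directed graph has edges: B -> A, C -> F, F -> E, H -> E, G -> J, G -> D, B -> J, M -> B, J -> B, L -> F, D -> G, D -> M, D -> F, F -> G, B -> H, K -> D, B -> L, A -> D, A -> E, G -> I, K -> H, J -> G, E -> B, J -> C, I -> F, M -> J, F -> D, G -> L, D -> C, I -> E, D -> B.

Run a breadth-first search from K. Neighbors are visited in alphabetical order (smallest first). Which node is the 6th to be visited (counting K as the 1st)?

Visit K; enqueue D, H → queue [D, H]
Visit D; enqueue B, C, F, G, M → queue [H, B, C, F, G, M]
Visit H; enqueue E → queue [B, C, F, G, M, E]
Visit B; enqueue A, J, L → queue [C, F, G, M, E, A, J, L]
Visit C → queue [F, G, M, E, A, J, L]
Visit F → queue [G, M, E, A, J, L]
Visit G; enqueue I → queue [M, E, A, J, L, I]
Visit M → queue [E, A, J, L, I]
Visit E → queue [A, J, L, I]
Visit A → queue [J, L, I]
Visit J → queue [L, I]
Visit L → queue [I]
Visit I → queue []

Visit order: K, D, H, B, C, F, G, M, E, A, J, L, I

F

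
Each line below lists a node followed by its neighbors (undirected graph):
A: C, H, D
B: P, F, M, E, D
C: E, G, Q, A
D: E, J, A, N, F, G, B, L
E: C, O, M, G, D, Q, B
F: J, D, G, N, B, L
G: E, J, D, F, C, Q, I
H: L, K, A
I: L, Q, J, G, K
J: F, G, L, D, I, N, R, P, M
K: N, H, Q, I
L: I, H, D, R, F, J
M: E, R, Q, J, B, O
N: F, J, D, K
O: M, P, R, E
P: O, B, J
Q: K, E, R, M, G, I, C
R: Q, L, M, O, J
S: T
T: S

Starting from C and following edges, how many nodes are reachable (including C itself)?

BFS from C visits: C, E, G, Q, A, O, M, D, B, J, F, I, K, R, H, P, N, L
Reachable nodes: 18 of 20 total.

18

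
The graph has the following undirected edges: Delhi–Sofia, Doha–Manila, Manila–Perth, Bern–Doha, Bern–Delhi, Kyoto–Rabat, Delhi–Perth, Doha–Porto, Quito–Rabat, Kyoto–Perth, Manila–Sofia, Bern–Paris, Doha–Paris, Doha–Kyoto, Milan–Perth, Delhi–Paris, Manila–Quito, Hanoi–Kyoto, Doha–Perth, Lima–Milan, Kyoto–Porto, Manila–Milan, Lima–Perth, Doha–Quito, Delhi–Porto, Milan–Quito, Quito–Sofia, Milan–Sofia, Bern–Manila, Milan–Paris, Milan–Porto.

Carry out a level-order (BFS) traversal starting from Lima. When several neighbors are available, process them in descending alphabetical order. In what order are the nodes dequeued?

Lima, Perth, Milan, Manila, Kyoto, Doha, Delhi, Sofia, Quito, Porto, Paris, Bern, Rabat, Hanoi

Visit Lima; enqueue Perth, Milan → queue [Perth, Milan]
Visit Perth; enqueue Manila, Kyoto, Doha, Delhi → queue [Milan, Manila, Kyoto, Doha, Delhi]
Visit Milan; enqueue Sofia, Quito, Porto, Paris → queue [Manila, Kyoto, Doha, Delhi, Sofia, Quito, Porto, Paris]
Visit Manila; enqueue Bern → queue [Kyoto, Doha, Delhi, Sofia, Quito, Porto, Paris, Bern]
Visit Kyoto; enqueue Rabat, Hanoi → queue [Doha, Delhi, Sofia, Quito, Porto, Paris, Bern, Rabat, Hanoi]
Visit Doha → queue [Delhi, Sofia, Quito, Porto, Paris, Bern, Rabat, Hanoi]
Visit Delhi → queue [Sofia, Quito, Porto, Paris, Bern, Rabat, Hanoi]
Visit Sofia → queue [Quito, Porto, Paris, Bern, Rabat, Hanoi]
Visit Quito → queue [Porto, Paris, Bern, Rabat, Hanoi]
Visit Porto → queue [Paris, Bern, Rabat, Hanoi]
Visit Paris → queue [Bern, Rabat, Hanoi]
Visit Bern → queue [Rabat, Hanoi]
Visit Rabat → queue [Hanoi]
Visit Hanoi → queue []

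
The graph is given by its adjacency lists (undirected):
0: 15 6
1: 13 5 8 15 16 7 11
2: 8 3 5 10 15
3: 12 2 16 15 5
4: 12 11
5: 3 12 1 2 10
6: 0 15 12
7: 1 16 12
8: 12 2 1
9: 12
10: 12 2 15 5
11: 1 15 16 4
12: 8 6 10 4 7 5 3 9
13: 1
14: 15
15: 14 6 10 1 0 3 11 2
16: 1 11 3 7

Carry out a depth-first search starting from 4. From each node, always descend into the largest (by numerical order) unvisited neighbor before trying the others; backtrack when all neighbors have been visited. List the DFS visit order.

4 -> 12 -> 10 -> 15 -> 14 -> 11 -> 16 -> 7 -> 1 -> 13 -> 8 -> 2 -> 5 -> 3 -> 6 -> 0 -> 9

Visit 4
4 → 12
12 → 10
10 → 15
15 → 14
15 → 11
11 → 16
16 → 7
7 → 1
1 → 13
1 → 8
8 → 2
2 → 5
5 → 3
15 → 6
6 → 0
12 → 9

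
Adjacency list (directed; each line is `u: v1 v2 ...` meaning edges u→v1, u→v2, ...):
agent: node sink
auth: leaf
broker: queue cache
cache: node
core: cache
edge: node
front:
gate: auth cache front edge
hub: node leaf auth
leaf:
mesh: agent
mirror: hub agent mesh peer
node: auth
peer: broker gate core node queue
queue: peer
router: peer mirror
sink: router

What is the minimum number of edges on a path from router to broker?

2

Level 0: router
Level 1: mirror, peer
Level 2: agent, broker, core, gate, hub, mesh, node, queue
Level 3: auth, cache, edge, front, leaf, sink
broker first appears at level 2.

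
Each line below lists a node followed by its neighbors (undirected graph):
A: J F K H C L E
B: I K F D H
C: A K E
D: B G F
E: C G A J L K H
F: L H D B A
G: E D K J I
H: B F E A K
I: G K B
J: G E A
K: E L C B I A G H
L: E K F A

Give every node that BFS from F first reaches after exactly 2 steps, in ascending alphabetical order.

C, E, G, I, J, K

Level 0: F
Level 1: A, B, D, H, L
Level 2: C, E, G, I, J, K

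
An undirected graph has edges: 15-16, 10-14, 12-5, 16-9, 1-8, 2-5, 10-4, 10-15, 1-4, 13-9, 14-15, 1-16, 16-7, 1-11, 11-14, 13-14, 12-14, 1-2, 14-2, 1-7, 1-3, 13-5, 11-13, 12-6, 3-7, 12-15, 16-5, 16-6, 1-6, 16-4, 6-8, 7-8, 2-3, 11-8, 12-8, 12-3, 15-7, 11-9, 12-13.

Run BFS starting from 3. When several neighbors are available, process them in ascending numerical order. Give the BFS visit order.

Visit 3; enqueue 1, 2, 7, 12 → queue [1, 2, 7, 12]
Visit 1; enqueue 4, 6, 8, 11, 16 → queue [2, 7, 12, 4, 6, 8, 11, 16]
Visit 2; enqueue 5, 14 → queue [7, 12, 4, 6, 8, 11, 16, 5, 14]
Visit 7; enqueue 15 → queue [12, 4, 6, 8, 11, 16, 5, 14, 15]
Visit 12; enqueue 13 → queue [4, 6, 8, 11, 16, 5, 14, 15, 13]
Visit 4; enqueue 10 → queue [6, 8, 11, 16, 5, 14, 15, 13, 10]
Visit 6 → queue [8, 11, 16, 5, 14, 15, 13, 10]
Visit 8 → queue [11, 16, 5, 14, 15, 13, 10]
Visit 11; enqueue 9 → queue [16, 5, 14, 15, 13, 10, 9]
Visit 16 → queue [5, 14, 15, 13, 10, 9]
Visit 5 → queue [14, 15, 13, 10, 9]
Visit 14 → queue [15, 13, 10, 9]
Visit 15 → queue [13, 10, 9]
Visit 13 → queue [10, 9]
Visit 10 → queue [9]
Visit 9 → queue []

3 1 2 7 12 4 6 8 11 16 5 14 15 13 10 9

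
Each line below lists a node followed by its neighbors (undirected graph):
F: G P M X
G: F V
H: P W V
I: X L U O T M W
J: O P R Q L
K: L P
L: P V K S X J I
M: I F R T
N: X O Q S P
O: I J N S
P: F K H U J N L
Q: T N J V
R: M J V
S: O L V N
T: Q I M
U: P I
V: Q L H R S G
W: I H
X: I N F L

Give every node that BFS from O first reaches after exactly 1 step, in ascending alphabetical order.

Level 0: O
Level 1: I, J, N, S
Level 2: L, M, P, Q, R, T, U, V, W, X
Level 3: F, G, H, K

I, J, N, S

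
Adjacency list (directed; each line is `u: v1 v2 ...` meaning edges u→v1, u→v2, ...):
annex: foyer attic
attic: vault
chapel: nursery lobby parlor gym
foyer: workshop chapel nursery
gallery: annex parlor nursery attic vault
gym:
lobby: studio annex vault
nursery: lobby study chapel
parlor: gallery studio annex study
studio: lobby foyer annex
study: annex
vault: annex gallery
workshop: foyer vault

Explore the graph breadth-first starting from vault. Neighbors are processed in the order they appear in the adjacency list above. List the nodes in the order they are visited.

Visit vault; enqueue annex, gallery → queue [annex, gallery]
Visit annex; enqueue foyer, attic → queue [gallery, foyer, attic]
Visit gallery; enqueue parlor, nursery → queue [foyer, attic, parlor, nursery]
Visit foyer; enqueue workshop, chapel → queue [attic, parlor, nursery, workshop, chapel]
Visit attic → queue [parlor, nursery, workshop, chapel]
Visit parlor; enqueue studio, study → queue [nursery, workshop, chapel, studio, study]
Visit nursery; enqueue lobby → queue [workshop, chapel, studio, study, lobby]
Visit workshop → queue [chapel, studio, study, lobby]
Visit chapel; enqueue gym → queue [studio, study, lobby, gym]
Visit studio → queue [study, lobby, gym]
Visit study → queue [lobby, gym]
Visit lobby → queue [gym]
Visit gym → queue []

vault -> annex -> gallery -> foyer -> attic -> parlor -> nursery -> workshop -> chapel -> studio -> study -> lobby -> gym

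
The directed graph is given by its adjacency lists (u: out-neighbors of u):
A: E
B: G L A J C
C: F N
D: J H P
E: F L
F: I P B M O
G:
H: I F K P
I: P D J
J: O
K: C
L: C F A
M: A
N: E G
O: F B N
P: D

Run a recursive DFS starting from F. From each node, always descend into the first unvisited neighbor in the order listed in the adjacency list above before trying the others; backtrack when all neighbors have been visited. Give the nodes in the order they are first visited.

Visit F
F → I
I → P
P → D
D → J
J → O
O → B
B → G
B → L
L → C
C → N
N → E
L → A
D → H
H → K
F → M

F, I, P, D, J, O, B, G, L, C, N, E, A, H, K, M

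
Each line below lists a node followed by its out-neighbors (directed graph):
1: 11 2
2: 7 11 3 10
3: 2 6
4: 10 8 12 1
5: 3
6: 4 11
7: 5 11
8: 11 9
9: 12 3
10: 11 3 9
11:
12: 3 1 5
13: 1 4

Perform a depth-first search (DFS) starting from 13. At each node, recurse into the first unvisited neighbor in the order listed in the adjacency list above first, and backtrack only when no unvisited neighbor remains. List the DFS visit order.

13 -> 1 -> 11 -> 2 -> 7 -> 5 -> 3 -> 6 -> 4 -> 10 -> 9 -> 12 -> 8

Visit 13
13 → 1
1 → 11
1 → 2
2 → 7
7 → 5
5 → 3
3 → 6
6 → 4
4 → 10
10 → 9
9 → 12
4 → 8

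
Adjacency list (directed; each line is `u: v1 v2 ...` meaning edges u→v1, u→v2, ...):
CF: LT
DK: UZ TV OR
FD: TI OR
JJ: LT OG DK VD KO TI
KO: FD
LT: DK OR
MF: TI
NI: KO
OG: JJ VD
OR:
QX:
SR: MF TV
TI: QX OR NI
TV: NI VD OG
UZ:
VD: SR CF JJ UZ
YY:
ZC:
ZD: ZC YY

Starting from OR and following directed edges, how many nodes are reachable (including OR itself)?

1

BFS from OR visits: OR
Reachable nodes: 1 of 19 total.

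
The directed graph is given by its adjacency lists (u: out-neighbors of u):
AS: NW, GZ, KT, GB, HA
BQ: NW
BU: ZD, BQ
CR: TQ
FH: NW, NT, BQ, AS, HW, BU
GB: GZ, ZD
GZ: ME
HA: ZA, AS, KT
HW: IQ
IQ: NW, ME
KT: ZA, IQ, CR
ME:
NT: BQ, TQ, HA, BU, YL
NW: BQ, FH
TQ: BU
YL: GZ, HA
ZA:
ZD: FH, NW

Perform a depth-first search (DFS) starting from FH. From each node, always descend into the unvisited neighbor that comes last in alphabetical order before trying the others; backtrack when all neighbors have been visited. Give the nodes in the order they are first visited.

Visit FH
FH → NW
NW → BQ
FH → NT
NT → YL
YL → HA
HA → ZA
HA → KT
KT → IQ
IQ → ME
KT → CR
CR → TQ
TQ → BU
BU → ZD
HA → AS
AS → GZ
AS → GB
FH → HW

FH, NW, BQ, NT, YL, HA, ZA, KT, IQ, ME, CR, TQ, BU, ZD, AS, GZ, GB, HW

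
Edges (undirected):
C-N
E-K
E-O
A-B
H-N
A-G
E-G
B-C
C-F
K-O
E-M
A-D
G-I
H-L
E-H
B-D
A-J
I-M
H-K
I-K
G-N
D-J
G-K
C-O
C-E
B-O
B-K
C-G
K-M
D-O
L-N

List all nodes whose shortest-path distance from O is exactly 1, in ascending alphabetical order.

B, C, D, E, K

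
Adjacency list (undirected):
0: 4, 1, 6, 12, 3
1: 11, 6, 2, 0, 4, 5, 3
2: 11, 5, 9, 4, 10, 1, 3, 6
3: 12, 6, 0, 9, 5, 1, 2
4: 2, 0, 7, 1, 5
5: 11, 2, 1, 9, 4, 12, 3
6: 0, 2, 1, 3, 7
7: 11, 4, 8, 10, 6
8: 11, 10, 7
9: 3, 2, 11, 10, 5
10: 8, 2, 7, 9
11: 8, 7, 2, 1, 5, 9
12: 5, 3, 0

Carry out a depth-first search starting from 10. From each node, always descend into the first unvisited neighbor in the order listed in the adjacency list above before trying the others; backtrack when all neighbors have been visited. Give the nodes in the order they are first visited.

Visit 10
10 → 8
8 → 11
11 → 7
7 → 4
4 → 2
2 → 5
5 → 1
1 → 6
6 → 0
0 → 12
12 → 3
3 → 9

10, 8, 11, 7, 4, 2, 5, 1, 6, 0, 12, 3, 9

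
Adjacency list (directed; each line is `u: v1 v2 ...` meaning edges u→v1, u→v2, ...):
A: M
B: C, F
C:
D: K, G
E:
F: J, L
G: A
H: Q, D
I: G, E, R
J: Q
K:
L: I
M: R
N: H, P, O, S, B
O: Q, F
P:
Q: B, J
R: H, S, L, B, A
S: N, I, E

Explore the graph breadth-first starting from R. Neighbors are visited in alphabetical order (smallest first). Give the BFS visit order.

Visit R; enqueue A, B, H, L, S → queue [A, B, H, L, S]
Visit A; enqueue M → queue [B, H, L, S, M]
Visit B; enqueue C, F → queue [H, L, S, M, C, F]
Visit H; enqueue D, Q → queue [L, S, M, C, F, D, Q]
Visit L; enqueue I → queue [S, M, C, F, D, Q, I]
Visit S; enqueue E, N → queue [M, C, F, D, Q, I, E, N]
Visit M → queue [C, F, D, Q, I, E, N]
Visit C → queue [F, D, Q, I, E, N]
Visit F; enqueue J → queue [D, Q, I, E, N, J]
Visit D; enqueue G, K → queue [Q, I, E, N, J, G, K]
Visit Q → queue [I, E, N, J, G, K]
Visit I → queue [E, N, J, G, K]
Visit E → queue [N, J, G, K]
Visit N; enqueue O, P → queue [J, G, K, O, P]
Visit J → queue [G, K, O, P]
Visit G → queue [K, O, P]
Visit K → queue [O, P]
Visit O → queue [P]
Visit P → queue []

R -> A -> B -> H -> L -> S -> M -> C -> F -> D -> Q -> I -> E -> N -> J -> G -> K -> O -> P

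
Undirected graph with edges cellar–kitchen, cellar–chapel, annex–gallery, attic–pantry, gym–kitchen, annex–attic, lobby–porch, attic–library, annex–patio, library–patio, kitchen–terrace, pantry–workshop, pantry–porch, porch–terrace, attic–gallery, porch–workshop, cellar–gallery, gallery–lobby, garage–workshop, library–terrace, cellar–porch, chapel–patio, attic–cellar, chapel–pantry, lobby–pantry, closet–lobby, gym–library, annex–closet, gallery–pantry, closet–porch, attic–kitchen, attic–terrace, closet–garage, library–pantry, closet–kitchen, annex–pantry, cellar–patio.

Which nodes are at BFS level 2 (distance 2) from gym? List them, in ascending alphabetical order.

attic, cellar, closet, pantry, patio, terrace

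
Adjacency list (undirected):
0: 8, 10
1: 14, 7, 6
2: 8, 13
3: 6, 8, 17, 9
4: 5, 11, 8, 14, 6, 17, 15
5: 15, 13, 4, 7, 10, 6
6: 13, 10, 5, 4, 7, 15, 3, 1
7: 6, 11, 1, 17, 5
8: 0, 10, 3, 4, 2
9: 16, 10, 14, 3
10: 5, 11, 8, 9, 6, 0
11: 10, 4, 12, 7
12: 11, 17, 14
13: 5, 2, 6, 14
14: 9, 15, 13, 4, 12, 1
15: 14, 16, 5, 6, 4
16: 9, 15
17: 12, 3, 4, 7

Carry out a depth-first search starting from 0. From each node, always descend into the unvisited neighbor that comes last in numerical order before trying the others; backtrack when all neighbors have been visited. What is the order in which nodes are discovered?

0, 10, 11, 12, 17, 7, 6, 15, 16, 9, 14, 13, 5, 4, 8, 3, 2, 1

Visit 0
0 → 10
10 → 11
11 → 12
12 → 17
17 → 7
7 → 6
6 → 15
15 → 16
16 → 9
9 → 14
14 → 13
13 → 5
5 → 4
4 → 8
8 → 3
8 → 2
14 → 1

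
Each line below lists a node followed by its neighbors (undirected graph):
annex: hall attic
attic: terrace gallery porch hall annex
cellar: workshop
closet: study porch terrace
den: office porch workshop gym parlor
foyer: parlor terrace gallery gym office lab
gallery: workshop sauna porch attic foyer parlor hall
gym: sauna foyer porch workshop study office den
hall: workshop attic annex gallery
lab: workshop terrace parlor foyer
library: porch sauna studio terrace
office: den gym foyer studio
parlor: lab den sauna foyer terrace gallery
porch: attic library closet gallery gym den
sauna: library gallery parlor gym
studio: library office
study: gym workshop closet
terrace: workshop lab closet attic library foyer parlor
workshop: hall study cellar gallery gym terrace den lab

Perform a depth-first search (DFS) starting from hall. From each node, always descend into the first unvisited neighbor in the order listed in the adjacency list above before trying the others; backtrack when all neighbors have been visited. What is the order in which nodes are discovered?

hall -> workshop -> study -> gym -> sauna -> library -> porch -> attic -> terrace -> lab -> parlor -> den -> office -> foyer -> gallery -> studio -> closet -> annex -> cellar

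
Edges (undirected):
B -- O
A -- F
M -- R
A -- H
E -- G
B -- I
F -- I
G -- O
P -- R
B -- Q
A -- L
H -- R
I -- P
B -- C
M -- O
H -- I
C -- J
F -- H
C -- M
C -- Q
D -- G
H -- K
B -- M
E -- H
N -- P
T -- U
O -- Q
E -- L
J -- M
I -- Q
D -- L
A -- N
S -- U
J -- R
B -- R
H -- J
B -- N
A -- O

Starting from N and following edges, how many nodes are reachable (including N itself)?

BFS from N visits: N, P, B, A, R, I, Q, O, M, C, L, H, F, J, G, E, D, K
Reachable nodes: 18 of 21 total.

18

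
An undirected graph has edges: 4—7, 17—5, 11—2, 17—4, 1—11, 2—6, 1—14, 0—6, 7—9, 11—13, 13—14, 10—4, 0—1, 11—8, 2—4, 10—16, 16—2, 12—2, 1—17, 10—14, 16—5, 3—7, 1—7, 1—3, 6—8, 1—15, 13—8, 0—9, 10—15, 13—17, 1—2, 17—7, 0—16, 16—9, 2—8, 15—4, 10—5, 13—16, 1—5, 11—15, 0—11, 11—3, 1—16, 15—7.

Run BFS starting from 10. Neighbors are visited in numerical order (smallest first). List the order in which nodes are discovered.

10, 4, 5, 14, 15, 16, 2, 7, 17, 1, 13, 11, 0, 9, 6, 8, 12, 3

Visit 10; enqueue 4, 5, 14, 15, 16 → queue [4, 5, 14, 15, 16]
Visit 4; enqueue 2, 7, 17 → queue [5, 14, 15, 16, 2, 7, 17]
Visit 5; enqueue 1 → queue [14, 15, 16, 2, 7, 17, 1]
Visit 14; enqueue 13 → queue [15, 16, 2, 7, 17, 1, 13]
Visit 15; enqueue 11 → queue [16, 2, 7, 17, 1, 13, 11]
Visit 16; enqueue 0, 9 → queue [2, 7, 17, 1, 13, 11, 0, 9]
Visit 2; enqueue 6, 8, 12 → queue [7, 17, 1, 13, 11, 0, 9, 6, 8, 12]
Visit 7; enqueue 3 → queue [17, 1, 13, 11, 0, 9, 6, 8, 12, 3]
Visit 17 → queue [1, 13, 11, 0, 9, 6, 8, 12, 3]
Visit 1 → queue [13, 11, 0, 9, 6, 8, 12, 3]
Visit 13 → queue [11, 0, 9, 6, 8, 12, 3]
Visit 11 → queue [0, 9, 6, 8, 12, 3]
Visit 0 → queue [9, 6, 8, 12, 3]
Visit 9 → queue [6, 8, 12, 3]
Visit 6 → queue [8, 12, 3]
Visit 8 → queue [12, 3]
Visit 12 → queue [3]
Visit 3 → queue []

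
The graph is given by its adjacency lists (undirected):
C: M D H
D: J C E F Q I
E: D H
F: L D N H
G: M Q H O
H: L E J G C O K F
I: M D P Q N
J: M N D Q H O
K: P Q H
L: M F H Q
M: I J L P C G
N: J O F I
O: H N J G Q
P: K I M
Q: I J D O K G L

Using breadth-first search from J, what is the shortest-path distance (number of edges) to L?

2

Level 0: J
Level 1: D, H, M, N, O, Q
Level 2: C, E, F, G, I, K, L, P
L first appears at level 2.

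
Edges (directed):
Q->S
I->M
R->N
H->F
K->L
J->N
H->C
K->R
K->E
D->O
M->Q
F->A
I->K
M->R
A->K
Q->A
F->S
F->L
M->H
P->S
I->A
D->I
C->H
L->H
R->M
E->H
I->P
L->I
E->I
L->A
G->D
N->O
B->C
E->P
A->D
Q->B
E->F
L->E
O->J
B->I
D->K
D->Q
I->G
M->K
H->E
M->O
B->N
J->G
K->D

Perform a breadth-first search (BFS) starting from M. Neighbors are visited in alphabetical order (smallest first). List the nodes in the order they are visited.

Visit M; enqueue H, K, O, Q, R → queue [H, K, O, Q, R]
Visit H; enqueue C, E, F → queue [K, O, Q, R, C, E, F]
Visit K; enqueue D, L → queue [O, Q, R, C, E, F, D, L]
Visit O; enqueue J → queue [Q, R, C, E, F, D, L, J]
Visit Q; enqueue A, B, S → queue [R, C, E, F, D, L, J, A, B, S]
Visit R; enqueue N → queue [C, E, F, D, L, J, A, B, S, N]
Visit C → queue [E, F, D, L, J, A, B, S, N]
Visit E; enqueue I, P → queue [F, D, L, J, A, B, S, N, I, P]
Visit F → queue [D, L, J, A, B, S, N, I, P]
Visit D → queue [L, J, A, B, S, N, I, P]
Visit L → queue [J, A, B, S, N, I, P]
Visit J; enqueue G → queue [A, B, S, N, I, P, G]
Visit A → queue [B, S, N, I, P, G]
Visit B → queue [S, N, I, P, G]
Visit S → queue [N, I, P, G]
Visit N → queue [I, P, G]
Visit I → queue [P, G]
Visit P → queue [G]
Visit G → queue []

M, H, K, O, Q, R, C, E, F, D, L, J, A, B, S, N, I, P, G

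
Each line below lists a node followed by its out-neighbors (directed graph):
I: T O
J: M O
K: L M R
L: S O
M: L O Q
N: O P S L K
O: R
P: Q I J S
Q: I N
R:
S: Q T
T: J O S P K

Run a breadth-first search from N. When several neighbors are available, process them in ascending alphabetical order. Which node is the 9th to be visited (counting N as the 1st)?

Visit N; enqueue K, L, O, P, S → queue [K, L, O, P, S]
Visit K; enqueue M, R → queue [L, O, P, S, M, R]
Visit L → queue [O, P, S, M, R]
Visit O → queue [P, S, M, R]
Visit P; enqueue I, J, Q → queue [S, M, R, I, J, Q]
Visit S; enqueue T → queue [M, R, I, J, Q, T]
Visit M → queue [R, I, J, Q, T]
Visit R → queue [I, J, Q, T]
Visit I → queue [J, Q, T]
Visit J → queue [Q, T]
Visit Q → queue [T]
Visit T → queue []

Visit order: N, K, L, O, P, S, M, R, I, J, Q, T

I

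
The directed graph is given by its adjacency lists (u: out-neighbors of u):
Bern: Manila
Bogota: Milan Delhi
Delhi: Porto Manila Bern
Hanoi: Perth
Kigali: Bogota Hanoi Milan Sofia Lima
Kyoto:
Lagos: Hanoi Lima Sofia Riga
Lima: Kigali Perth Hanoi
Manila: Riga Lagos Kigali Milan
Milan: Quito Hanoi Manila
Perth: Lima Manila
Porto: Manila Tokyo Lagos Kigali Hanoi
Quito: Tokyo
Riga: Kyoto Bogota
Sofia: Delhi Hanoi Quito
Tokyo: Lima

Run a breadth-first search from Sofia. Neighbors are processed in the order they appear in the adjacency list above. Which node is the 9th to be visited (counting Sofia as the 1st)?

Tokyo

Visit Sofia; enqueue Delhi, Hanoi, Quito → queue [Delhi, Hanoi, Quito]
Visit Delhi; enqueue Porto, Manila, Bern → queue [Hanoi, Quito, Porto, Manila, Bern]
Visit Hanoi; enqueue Perth → queue [Quito, Porto, Manila, Bern, Perth]
Visit Quito; enqueue Tokyo → queue [Porto, Manila, Bern, Perth, Tokyo]
Visit Porto; enqueue Lagos, Kigali → queue [Manila, Bern, Perth, Tokyo, Lagos, Kigali]
Visit Manila; enqueue Riga, Milan → queue [Bern, Perth, Tokyo, Lagos, Kigali, Riga, Milan]
Visit Bern → queue [Perth, Tokyo, Lagos, Kigali, Riga, Milan]
Visit Perth; enqueue Lima → queue [Tokyo, Lagos, Kigali, Riga, Milan, Lima]
Visit Tokyo → queue [Lagos, Kigali, Riga, Milan, Lima]
Visit Lagos → queue [Kigali, Riga, Milan, Lima]
Visit Kigali; enqueue Bogota → queue [Riga, Milan, Lima, Bogota]
Visit Riga; enqueue Kyoto → queue [Milan, Lima, Bogota, Kyoto]
Visit Milan → queue [Lima, Bogota, Kyoto]
Visit Lima → queue [Bogota, Kyoto]
Visit Bogota → queue [Kyoto]
Visit Kyoto → queue []

Visit order: Sofia, Delhi, Hanoi, Quito, Porto, Manila, Bern, Perth, Tokyo, Lagos, Kigali, Riga, Milan, Lima, Bogota, Kyoto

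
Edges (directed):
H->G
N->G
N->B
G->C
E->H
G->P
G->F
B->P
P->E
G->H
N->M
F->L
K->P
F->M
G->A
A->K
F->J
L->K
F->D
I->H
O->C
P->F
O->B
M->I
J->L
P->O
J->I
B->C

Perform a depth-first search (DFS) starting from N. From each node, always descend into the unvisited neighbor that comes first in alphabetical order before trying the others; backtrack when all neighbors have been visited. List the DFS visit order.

Visit N
N → B
B → C
B → P
P → E
E → H
H → G
G → A
A → K
G → F
F → D
F → J
J → I
J → L
F → M
P → O

N -> B -> C -> P -> E -> H -> G -> A -> K -> F -> D -> J -> I -> L -> M -> O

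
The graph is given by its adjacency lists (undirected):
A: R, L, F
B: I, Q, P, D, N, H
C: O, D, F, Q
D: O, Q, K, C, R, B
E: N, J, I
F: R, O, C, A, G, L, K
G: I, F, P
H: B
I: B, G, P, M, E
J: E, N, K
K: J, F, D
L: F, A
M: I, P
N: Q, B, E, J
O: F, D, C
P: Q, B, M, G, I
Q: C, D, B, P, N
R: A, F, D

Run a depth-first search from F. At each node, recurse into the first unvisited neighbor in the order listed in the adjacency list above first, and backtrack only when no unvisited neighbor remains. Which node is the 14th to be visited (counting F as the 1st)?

Visit F
F → R
R → A
A → L
R → D
D → O
O → C
C → Q
Q → B
B → I
I → G
G → P
P → M
I → E
E → N
N → J
J → K
B → H

Visit order: F, R, A, L, D, O, C, Q, B, I, G, P, M, E, N, J, K, H

E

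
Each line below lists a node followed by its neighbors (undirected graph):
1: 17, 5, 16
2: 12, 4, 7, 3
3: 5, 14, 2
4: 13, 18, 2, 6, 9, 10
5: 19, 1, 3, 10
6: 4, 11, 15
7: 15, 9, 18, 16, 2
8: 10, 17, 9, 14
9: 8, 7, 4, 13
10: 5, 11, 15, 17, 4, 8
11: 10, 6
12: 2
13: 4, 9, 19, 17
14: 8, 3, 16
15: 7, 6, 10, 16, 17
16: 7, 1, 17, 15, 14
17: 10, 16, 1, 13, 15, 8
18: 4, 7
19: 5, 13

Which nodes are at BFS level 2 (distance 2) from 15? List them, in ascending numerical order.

Level 0: 15
Level 1: 6, 7, 10, 16, 17
Level 2: 1, 2, 4, 5, 8, 9, 11, 13, 14, 18
Level 3: 3, 12, 19

1, 2, 4, 5, 8, 9, 11, 13, 14, 18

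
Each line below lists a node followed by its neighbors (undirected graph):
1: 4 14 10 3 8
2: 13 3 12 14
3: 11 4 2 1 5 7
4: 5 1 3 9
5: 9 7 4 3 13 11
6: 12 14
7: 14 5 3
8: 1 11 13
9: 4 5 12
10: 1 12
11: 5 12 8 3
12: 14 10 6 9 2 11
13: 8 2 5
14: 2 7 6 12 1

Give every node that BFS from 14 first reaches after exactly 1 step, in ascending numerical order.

Level 0: 14
Level 1: 1, 2, 6, 7, 12
Level 2: 3, 4, 5, 8, 9, 10, 11, 13

1, 2, 6, 7, 12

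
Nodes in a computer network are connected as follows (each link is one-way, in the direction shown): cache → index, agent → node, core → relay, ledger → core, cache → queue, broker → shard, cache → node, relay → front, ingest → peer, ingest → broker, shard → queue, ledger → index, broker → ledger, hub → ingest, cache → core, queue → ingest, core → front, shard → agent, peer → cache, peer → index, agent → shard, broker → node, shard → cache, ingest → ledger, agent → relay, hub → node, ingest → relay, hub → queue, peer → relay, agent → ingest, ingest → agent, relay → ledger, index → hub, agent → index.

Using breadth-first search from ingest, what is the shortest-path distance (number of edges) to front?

2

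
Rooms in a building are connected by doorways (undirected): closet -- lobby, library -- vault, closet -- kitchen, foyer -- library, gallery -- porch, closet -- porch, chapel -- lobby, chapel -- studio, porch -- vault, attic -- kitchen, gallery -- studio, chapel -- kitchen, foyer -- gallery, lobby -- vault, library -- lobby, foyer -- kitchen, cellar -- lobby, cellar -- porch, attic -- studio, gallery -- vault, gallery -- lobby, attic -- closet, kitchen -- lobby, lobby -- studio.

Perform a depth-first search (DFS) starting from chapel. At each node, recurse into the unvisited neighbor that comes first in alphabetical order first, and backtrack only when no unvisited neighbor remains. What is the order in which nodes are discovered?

Visit chapel
chapel → kitchen
kitchen → attic
attic → closet
closet → lobby
lobby → cellar
cellar → porch
porch → gallery
gallery → foyer
foyer → library
library → vault
gallery → studio

chapel kitchen attic closet lobby cellar porch gallery foyer library vault studio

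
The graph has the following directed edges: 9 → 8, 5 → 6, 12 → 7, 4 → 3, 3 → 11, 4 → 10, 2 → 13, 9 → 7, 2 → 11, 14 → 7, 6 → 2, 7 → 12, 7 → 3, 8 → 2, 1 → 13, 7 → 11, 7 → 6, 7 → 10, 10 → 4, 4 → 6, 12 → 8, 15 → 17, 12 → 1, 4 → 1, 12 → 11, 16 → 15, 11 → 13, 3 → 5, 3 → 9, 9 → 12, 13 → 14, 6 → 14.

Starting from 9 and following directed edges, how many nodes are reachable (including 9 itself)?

BFS from 9 visits: 9, 12, 8, 7, 11, 1, 2, 10, 6, 3, 13, 4, 14, 5
Reachable nodes: 14 of 17 total.

14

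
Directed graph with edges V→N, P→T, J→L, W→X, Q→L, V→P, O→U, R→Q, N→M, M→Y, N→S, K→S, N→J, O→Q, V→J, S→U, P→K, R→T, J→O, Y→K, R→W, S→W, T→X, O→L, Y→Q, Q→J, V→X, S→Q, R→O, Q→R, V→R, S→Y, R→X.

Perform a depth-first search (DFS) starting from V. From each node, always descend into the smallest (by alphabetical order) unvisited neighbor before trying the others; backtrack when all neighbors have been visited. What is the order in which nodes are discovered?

Visit V
V → J
J → L
J → O
O → Q
Q → R
R → T
T → X
R → W
O → U
V → N
N → M
M → Y
Y → K
K → S
V → P

V -> J -> L -> O -> Q -> R -> T -> X -> W -> U -> N -> M -> Y -> K -> S -> P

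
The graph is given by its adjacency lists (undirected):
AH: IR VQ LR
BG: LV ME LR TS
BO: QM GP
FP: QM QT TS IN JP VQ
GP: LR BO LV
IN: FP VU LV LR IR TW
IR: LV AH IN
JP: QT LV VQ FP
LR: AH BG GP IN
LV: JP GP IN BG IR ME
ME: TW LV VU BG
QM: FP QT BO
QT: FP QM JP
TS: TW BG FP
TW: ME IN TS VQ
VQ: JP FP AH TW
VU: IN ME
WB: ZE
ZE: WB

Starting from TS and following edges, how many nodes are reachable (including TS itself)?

BFS from TS visits: TS, TW, BG, FP, ME, IN, VQ, LV, LR, QM, QT, JP, VU, IR, AH, GP, BO
Reachable nodes: 17 of 19 total.

17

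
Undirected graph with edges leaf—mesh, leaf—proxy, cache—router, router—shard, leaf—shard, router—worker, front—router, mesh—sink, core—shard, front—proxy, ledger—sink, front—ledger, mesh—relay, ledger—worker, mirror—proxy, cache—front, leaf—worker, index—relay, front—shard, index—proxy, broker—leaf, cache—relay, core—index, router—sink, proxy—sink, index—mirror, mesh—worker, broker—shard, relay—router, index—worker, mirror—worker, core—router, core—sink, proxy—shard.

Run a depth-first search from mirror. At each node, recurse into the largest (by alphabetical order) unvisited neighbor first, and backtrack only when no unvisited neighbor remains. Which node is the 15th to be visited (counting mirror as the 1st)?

Visit mirror
mirror → worker
worker → router
router → sink
sink → proxy
proxy → shard
shard → leaf
leaf → mesh
mesh → relay
relay → index
index → core
relay → cache
cache → front
front → ledger
leaf → broker

Visit order: mirror, worker, router, sink, proxy, shard, leaf, mesh, relay, index, core, cache, front, ledger, broker

broker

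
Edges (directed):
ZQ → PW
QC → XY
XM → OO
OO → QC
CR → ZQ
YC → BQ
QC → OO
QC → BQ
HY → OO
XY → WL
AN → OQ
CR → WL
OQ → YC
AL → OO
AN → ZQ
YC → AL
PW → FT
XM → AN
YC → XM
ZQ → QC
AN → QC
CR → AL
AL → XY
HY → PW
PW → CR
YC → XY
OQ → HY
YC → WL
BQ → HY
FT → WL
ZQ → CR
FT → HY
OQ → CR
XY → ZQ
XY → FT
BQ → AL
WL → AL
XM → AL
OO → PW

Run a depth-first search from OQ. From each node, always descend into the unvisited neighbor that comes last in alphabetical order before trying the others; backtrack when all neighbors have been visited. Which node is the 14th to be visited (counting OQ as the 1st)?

Visit OQ
OQ → YC
YC → XY
XY → ZQ
ZQ → QC
QC → OO
OO → PW
PW → FT
FT → WL
WL → AL
FT → HY
PW → CR
QC → BQ
YC → XM
XM → AN

Visit order: OQ, YC, XY, ZQ, QC, OO, PW, FT, WL, AL, HY, CR, BQ, XM, AN

XM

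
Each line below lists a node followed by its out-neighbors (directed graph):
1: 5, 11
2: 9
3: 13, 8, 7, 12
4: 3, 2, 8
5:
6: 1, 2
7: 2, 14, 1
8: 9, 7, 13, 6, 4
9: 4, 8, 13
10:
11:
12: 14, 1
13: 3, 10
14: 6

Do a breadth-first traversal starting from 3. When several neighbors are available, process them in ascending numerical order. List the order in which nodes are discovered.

3, 7, 8, 12, 13, 1, 2, 14, 4, 6, 9, 10, 5, 11

Visit 3; enqueue 7, 8, 12, 13 → queue [7, 8, 12, 13]
Visit 7; enqueue 1, 2, 14 → queue [8, 12, 13, 1, 2, 14]
Visit 8; enqueue 4, 6, 9 → queue [12, 13, 1, 2, 14, 4, 6, 9]
Visit 12 → queue [13, 1, 2, 14, 4, 6, 9]
Visit 13; enqueue 10 → queue [1, 2, 14, 4, 6, 9, 10]
Visit 1; enqueue 5, 11 → queue [2, 14, 4, 6, 9, 10, 5, 11]
Visit 2 → queue [14, 4, 6, 9, 10, 5, 11]
Visit 14 → queue [4, 6, 9, 10, 5, 11]
Visit 4 → queue [6, 9, 10, 5, 11]
Visit 6 → queue [9, 10, 5, 11]
Visit 9 → queue [10, 5, 11]
Visit 10 → queue [5, 11]
Visit 5 → queue [11]
Visit 11 → queue []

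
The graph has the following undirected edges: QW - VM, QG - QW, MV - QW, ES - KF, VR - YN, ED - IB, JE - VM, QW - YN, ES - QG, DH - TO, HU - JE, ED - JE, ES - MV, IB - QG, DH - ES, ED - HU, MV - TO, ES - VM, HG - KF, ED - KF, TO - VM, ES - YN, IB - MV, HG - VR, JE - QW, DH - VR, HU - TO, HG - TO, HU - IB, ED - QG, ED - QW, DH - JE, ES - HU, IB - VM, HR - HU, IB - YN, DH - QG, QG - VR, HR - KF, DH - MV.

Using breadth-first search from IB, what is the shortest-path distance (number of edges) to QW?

2

Level 0: IB
Level 1: ED, HU, MV, QG, VM, YN
Level 2: DH, ES, HR, JE, KF, QW, TO, VR
Level 3: HG
QW first appears at level 2.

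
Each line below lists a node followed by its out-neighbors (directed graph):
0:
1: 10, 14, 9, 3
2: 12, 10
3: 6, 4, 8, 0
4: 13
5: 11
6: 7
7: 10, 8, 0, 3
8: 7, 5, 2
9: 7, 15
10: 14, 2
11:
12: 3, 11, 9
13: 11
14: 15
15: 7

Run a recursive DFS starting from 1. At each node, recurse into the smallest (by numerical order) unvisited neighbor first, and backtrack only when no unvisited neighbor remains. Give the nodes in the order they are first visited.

1, 3, 0, 4, 13, 11, 6, 7, 8, 2, 10, 14, 15, 12, 9, 5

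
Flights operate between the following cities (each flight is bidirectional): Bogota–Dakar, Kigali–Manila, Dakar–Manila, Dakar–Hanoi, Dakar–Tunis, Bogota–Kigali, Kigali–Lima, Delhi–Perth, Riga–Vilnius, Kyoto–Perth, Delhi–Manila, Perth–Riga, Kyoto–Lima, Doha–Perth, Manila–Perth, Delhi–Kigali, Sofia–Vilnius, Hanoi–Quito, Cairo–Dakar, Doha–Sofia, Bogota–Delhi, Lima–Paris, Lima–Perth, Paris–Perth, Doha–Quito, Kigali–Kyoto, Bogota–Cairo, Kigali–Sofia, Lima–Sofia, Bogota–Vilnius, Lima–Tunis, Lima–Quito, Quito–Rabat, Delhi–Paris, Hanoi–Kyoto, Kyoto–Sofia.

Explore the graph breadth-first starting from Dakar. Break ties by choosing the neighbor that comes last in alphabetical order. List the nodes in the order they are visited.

Dakar -> Tunis -> Manila -> Hanoi -> Cairo -> Bogota -> Lima -> Perth -> Kigali -> Delhi -> Quito -> Kyoto -> Vilnius -> Sofia -> Paris -> Riga -> Doha -> Rabat

Visit Dakar; enqueue Tunis, Manila, Hanoi, Cairo, Bogota → queue [Tunis, Manila, Hanoi, Cairo, Bogota]
Visit Tunis; enqueue Lima → queue [Manila, Hanoi, Cairo, Bogota, Lima]
Visit Manila; enqueue Perth, Kigali, Delhi → queue [Hanoi, Cairo, Bogota, Lima, Perth, Kigali, Delhi]
Visit Hanoi; enqueue Quito, Kyoto → queue [Cairo, Bogota, Lima, Perth, Kigali, Delhi, Quito, Kyoto]
Visit Cairo → queue [Bogota, Lima, Perth, Kigali, Delhi, Quito, Kyoto]
Visit Bogota; enqueue Vilnius → queue [Lima, Perth, Kigali, Delhi, Quito, Kyoto, Vilnius]
Visit Lima; enqueue Sofia, Paris → queue [Perth, Kigali, Delhi, Quito, Kyoto, Vilnius, Sofia, Paris]
Visit Perth; enqueue Riga, Doha → queue [Kigali, Delhi, Quito, Kyoto, Vilnius, Sofia, Paris, Riga, Doha]
Visit Kigali → queue [Delhi, Quito, Kyoto, Vilnius, Sofia, Paris, Riga, Doha]
Visit Delhi → queue [Quito, Kyoto, Vilnius, Sofia, Paris, Riga, Doha]
Visit Quito; enqueue Rabat → queue [Kyoto, Vilnius, Sofia, Paris, Riga, Doha, Rabat]
Visit Kyoto → queue [Vilnius, Sofia, Paris, Riga, Doha, Rabat]
Visit Vilnius → queue [Sofia, Paris, Riga, Doha, Rabat]
Visit Sofia → queue [Paris, Riga, Doha, Rabat]
Visit Paris → queue [Riga, Doha, Rabat]
Visit Riga → queue [Doha, Rabat]
Visit Doha → queue [Rabat]
Visit Rabat → queue []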